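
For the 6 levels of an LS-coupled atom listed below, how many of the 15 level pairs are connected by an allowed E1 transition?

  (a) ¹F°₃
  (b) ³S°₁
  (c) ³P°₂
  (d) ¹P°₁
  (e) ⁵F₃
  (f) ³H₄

(a)–(b): forbidden (parity, ΔS, ΔL, ΔJ).
(a)–(c): forbidden (parity, ΔS, ΔL).
(a)–(d): forbidden (parity, ΔL, ΔJ).
(a)–(e): forbidden (ΔS).
(a)–(f): forbidden (ΔS, ΔL).
(b)–(c): forbidden (parity).
(b)–(d): forbidden (parity, ΔS).
(b)–(e): forbidden (ΔS, ΔL, ΔJ).
(b)–(f): forbidden (ΔL, ΔJ).
(c)–(d): forbidden (parity, ΔS).
(c)–(e): forbidden (ΔS, ΔL).
(c)–(f): forbidden (ΔL, ΔJ).
(d)–(e): forbidden (ΔS, ΔL, ΔJ).
(d)–(f): forbidden (ΔS, ΔL, ΔJ).
(e)–(f): forbidden (parity, ΔS, ΔL).
Allowed pairs: 0 of 15.

0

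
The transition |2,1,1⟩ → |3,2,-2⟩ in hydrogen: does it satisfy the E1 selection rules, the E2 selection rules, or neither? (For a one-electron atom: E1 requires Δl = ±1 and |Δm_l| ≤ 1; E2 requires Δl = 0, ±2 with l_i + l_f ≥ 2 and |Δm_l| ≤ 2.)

neither

Δl = 2 − 1 = +1; l_i + l_f = 3.
Δm_l = -3.
E1 (Δl = ±1, |Δm_l| ≤ 1): not satisfied.
E2 (Δl = 0,±2, l_i+l_f ≥ 2, |Δm_l| ≤ 2): not satisfied.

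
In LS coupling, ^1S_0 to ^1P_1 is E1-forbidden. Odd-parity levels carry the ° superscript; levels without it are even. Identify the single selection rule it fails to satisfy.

Parity must change: even → even — violated.
ΔS = 0: S: 0 → 0 — satisfied.
ΔL = 0, ±1 (not L=0↔0): L: 0 → 1, ΔL = +1 — satisfied.
ΔJ = 0, ±1 (not J=0↔0): J: 0 → 1, ΔJ = +1 — satisfied.

parity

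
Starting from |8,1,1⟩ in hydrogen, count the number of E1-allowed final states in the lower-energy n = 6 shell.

4

E1 requires Δl = ±1, so l_f ∈ {0, 2}; with 0 ≤ l_f ≤ n_f−1 = 5, the allowed l_f values are {0, 2}.
For l_f = 0: m_f ∈ {m_i−1, m_i, m_i+1} ∩ [−0, 0] = {0} → 1 state.
For l_f = 2: m_f ∈ {m_i−1, m_i, m_i+1} ∩ [−2, 2] = {0, 1, 2} → 3 states.
Total: 4.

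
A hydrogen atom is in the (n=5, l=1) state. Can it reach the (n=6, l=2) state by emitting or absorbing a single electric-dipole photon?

allowed

l: 1 → 2 (Δl = +1). Δl = ±1 satisfied.
All E1 selection rules are satisfied.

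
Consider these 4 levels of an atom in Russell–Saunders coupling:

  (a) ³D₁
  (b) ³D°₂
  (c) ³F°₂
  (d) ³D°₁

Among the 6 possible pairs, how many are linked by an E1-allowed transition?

(a)–(b): allowed.
(a)–(c): allowed.
(a)–(d): allowed.
(b)–(c): forbidden (parity).
(b)–(d): forbidden (parity).
(c)–(d): forbidden (parity).
Allowed pairs: 3 of 6.

3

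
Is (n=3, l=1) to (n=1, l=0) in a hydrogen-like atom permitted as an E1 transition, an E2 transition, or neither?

Δl = 0 − 1 = -1; l_i + l_f = 1.
E1 (Δl = ±1): satisfied.
E2 (Δl = 0,±2, l_i+l_f ≥ 2): not satisfied.

E1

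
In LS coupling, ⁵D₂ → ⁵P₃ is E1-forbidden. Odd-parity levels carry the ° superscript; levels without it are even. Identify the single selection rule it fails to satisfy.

ΔL = 0, ±1 (not L=0↔0): L: 2 → 1, ΔL = -1 — satisfied.
ΔJ = 0, ±1 (not J=0↔0): J: 2 → 3, ΔJ = +1 — satisfied.
Parity must change: even → even — violated.
ΔS = 0: S: 2 → 2 — satisfied.

parity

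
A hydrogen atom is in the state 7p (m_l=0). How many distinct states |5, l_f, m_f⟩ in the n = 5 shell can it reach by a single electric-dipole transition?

4

E1 requires Δl = ±1, so l_f ∈ {0, 2}; with 0 ≤ l_f ≤ n_f−1 = 4, the allowed l_f values are {0, 2}.
For l_f = 0: m_f ∈ {m_i−1, m_i, m_i+1} ∩ [−0, 0] = {0} → 1 state.
For l_f = 2: m_f ∈ {m_i−1, m_i, m_i+1} ∩ [−2, 2] = {-1, 0, 1} → 3 states.
Total: 4.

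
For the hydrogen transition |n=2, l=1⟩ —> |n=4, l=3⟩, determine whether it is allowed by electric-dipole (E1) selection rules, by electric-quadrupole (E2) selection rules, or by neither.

E2

Δl = 3 − 1 = +2; l_i + l_f = 4.
E1 (Δl = ±1): not satisfied.
E2 (Δl = 0,±2, l_i+l_f ≥ 2): satisfied.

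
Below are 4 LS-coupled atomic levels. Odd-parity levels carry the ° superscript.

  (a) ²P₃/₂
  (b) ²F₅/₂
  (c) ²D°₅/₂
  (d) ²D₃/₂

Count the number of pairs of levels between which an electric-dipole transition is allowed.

3

(a)–(b): forbidden (parity, ΔL).
(a)–(c): allowed.
(a)–(d): forbidden (parity).
(b)–(c): allowed.
(b)–(d): forbidden (parity).
(c)–(d): allowed.
Allowed pairs: 3 of 6.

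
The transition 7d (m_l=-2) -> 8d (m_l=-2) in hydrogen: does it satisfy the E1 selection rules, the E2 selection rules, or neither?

E2

Δl = 2 − 2 = +0; l_i + l_f = 4.
Δm_l = +0.
E1 (Δl = ±1, |Δm_l| ≤ 1): not satisfied.
E2 (Δl = 0,±2, l_i+l_f ≥ 2, |Δm_l| ≤ 2): satisfied.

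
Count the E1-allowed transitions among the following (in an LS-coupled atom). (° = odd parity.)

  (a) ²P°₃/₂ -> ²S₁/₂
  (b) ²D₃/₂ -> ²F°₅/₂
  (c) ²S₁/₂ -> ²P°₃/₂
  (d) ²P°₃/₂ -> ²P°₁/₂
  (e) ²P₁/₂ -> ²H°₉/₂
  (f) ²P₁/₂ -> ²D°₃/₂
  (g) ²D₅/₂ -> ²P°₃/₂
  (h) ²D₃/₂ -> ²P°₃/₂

(a) allowed
(b) allowed
(c) allowed
(d) forbidden (parity fails)
(e) forbidden (ΔL, ΔJ fail)
(f) allowed
(g) allowed
(h) allowed
Total allowed: 6 of 8.

6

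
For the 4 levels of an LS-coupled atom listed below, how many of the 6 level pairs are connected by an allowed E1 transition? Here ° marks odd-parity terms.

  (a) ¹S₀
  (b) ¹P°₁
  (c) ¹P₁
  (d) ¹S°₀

(a)–(b): allowed.
(a)–(c): forbidden (parity).
(a)–(d): forbidden (ΔL, ΔJ).
(b)–(c): allowed.
(b)–(d): forbidden (parity).
(c)–(d): allowed.
Allowed pairs: 3 of 6.

3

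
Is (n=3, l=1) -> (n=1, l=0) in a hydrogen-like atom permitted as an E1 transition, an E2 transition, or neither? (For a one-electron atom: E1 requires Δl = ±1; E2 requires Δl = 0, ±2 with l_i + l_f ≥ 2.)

E1

Δl = 0 − 1 = -1; l_i + l_f = 1.
E1 (Δl = ±1): satisfied.
E2 (Δl = 0,±2, l_i+l_f ≥ 2): not satisfied.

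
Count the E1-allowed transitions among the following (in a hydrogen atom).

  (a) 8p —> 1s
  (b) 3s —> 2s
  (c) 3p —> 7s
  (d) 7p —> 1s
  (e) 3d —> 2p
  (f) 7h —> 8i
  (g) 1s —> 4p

(a) allowed
(b) forbidden — Δl = +0 (E1 requires Δl = ±1)
(c) allowed
(d) allowed
(e) allowed
(f) allowed
(g) allowed
Total allowed: 6 of 7.

6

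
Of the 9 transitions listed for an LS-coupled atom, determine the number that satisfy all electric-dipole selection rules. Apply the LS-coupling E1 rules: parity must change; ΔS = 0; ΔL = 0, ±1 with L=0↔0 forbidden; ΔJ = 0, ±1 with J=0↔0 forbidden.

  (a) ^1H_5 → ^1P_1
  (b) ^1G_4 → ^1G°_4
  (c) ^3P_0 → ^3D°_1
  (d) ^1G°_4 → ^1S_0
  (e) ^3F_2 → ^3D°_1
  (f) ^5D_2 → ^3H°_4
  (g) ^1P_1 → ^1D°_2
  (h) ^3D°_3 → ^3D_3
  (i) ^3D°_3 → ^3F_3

(a) forbidden (parity, ΔL, ΔJ fail)
(b) allowed
(c) allowed
(d) forbidden (ΔL, ΔJ fail)
(e) allowed
(f) forbidden (ΔS, ΔL, ΔJ fail)
(g) allowed
(h) allowed
(i) allowed
Total allowed: 6 of 9.

6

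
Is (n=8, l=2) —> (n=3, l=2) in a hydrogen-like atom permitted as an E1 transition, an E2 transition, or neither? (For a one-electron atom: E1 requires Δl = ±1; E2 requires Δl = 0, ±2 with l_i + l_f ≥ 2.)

E2

Δl = 2 − 2 = +0; l_i + l_f = 4.
E1 (Δl = ±1): not satisfied.
E2 (Δl = 0,±2, l_i+l_f ≥ 2): satisfied.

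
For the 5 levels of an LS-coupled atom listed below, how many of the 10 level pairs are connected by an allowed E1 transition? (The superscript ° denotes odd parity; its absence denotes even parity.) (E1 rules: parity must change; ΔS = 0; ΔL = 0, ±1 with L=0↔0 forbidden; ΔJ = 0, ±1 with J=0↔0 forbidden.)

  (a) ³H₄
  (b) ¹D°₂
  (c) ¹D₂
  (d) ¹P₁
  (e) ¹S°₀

3

(a)–(b): forbidden (ΔS, ΔL, ΔJ).
(a)–(c): forbidden (parity, ΔS, ΔL, ΔJ).
(a)–(d): forbidden (parity, ΔS, ΔL, ΔJ).
(a)–(e): forbidden (ΔS, ΔL, ΔJ).
(b)–(c): allowed.
(b)–(d): allowed.
(b)–(e): forbidden (parity, ΔL, ΔJ).
(c)–(d): forbidden (parity).
(c)–(e): forbidden (ΔL, ΔJ).
(d)–(e): allowed.
Allowed pairs: 3 of 10.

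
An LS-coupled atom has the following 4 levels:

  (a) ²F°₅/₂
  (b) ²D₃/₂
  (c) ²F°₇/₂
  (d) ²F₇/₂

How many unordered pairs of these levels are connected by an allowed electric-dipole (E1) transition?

3

(a)–(b): allowed.
(a)–(c): forbidden (parity).
(a)–(d): allowed.
(b)–(c): forbidden (ΔJ).
(b)–(d): forbidden (parity, ΔJ).
(c)–(d): allowed.
Allowed pairs: 3 of 6.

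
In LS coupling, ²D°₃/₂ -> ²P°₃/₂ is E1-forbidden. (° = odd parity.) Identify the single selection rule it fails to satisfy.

Parity must change: odd → odd — ✗.
ΔS = 0: S: 1/2 → 1/2 — ✓.
ΔL = 0, ±1 (not L=0↔0): L: 2 → 1, ΔL = -1 — ✓.
ΔJ = 0, ±1 (not J=0↔0): J: 3/2 → 3/2, ΔJ = +0 — ✓.

parity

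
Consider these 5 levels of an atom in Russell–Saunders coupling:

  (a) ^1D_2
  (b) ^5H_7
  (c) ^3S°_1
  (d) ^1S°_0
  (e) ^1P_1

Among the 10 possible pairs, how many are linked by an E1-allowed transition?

1

(a)–(b): forbidden (parity, ΔS, ΔL, ΔJ).
(a)–(c): forbidden (ΔS, ΔL).
(a)–(d): forbidden (ΔL, ΔJ).
(a)–(e): forbidden (parity).
(b)–(c): forbidden (ΔS, ΔL, ΔJ).
(b)–(d): forbidden (ΔS, ΔL, ΔJ).
(b)–(e): forbidden (parity, ΔS, ΔL, ΔJ).
(c)–(d): forbidden (parity, ΔS, ΔL).
(c)–(e): forbidden (ΔS).
(d)–(e): allowed.
Allowed pairs: 1 of 10.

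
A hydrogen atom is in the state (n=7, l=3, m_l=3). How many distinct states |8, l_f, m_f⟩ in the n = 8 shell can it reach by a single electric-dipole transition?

E1 requires Δl = ±1, so l_f ∈ {2, 4}; with 0 ≤ l_f ≤ n_f−1 = 7, the allowed l_f values are {2, 4}.
For l_f = 2: m_f ∈ {m_i−1, m_i, m_i+1} ∩ [−2, 2] = {2} → 1 state.
For l_f = 4: m_f ∈ {m_i−1, m_i, m_i+1} ∩ [−4, 4] = {2, 3, 4} → 3 states.
Total: 4.

4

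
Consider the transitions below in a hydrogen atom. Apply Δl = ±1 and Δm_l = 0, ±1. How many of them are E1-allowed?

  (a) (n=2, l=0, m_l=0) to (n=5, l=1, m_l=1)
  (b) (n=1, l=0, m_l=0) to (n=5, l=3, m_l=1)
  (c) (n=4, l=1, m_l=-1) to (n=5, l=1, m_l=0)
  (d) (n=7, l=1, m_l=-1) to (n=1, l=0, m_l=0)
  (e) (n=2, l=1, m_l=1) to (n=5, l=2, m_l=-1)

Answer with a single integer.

(a) allowed
(b) forbidden — Δl = +3 (E1 requires Δl = ±1)
(c) forbidden — Δl = +0 (E1 requires Δl = ±1)
(d) allowed
(e) forbidden — Δm_l = -2 (E1 requires Δm_l = 0, ±1)
Total allowed: 2 of 5.

2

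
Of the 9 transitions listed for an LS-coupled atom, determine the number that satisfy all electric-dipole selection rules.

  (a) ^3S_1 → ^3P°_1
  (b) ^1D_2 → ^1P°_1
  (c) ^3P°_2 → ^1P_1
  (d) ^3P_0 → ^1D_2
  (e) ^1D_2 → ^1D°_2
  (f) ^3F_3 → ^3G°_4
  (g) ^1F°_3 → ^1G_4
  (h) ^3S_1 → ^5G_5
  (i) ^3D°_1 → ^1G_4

5

(a) allowed
(b) allowed
(c) forbidden (ΔS fails)
(d) forbidden (parity, ΔS, ΔJ fail)
(e) allowed
(f) allowed
(g) allowed
(h) forbidden (parity, ΔS, ΔL, ΔJ fail)
(i) forbidden (ΔS, ΔL, ΔJ fail)
Total allowed: 5 of 9.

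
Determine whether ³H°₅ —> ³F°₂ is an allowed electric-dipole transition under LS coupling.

forbidden

Parity must change: odd → odd — ✗.
ΔJ = 0, ±1 (not J=0↔0): J: 5 → 2, ΔJ = -3 — ✗.
ΔS = 0: S: 1 → 1 — ✓.
ΔL = 0, ±1 (not L=0↔0): L: 5 → 3, ΔL = -2 — ✗.
Rule(s) violated: parity, ΔL, ΔJ.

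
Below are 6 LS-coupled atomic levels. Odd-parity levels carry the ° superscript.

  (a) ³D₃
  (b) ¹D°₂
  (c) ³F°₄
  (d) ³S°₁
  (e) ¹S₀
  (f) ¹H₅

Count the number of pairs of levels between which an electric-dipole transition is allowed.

(a)–(b): forbidden (ΔS).
(a)–(c): allowed.
(a)–(d): forbidden (ΔL, ΔJ).
(a)–(e): forbidden (parity, ΔS, ΔL, ΔJ).
(a)–(f): forbidden (parity, ΔS, ΔL, ΔJ).
(b)–(c): forbidden (parity, ΔS, ΔJ).
(b)–(d): forbidden (parity, ΔS, ΔL).
(b)–(e): forbidden (ΔL, ΔJ).
(b)–(f): forbidden (ΔL, ΔJ).
(c)–(d): forbidden (parity, ΔL, ΔJ).
(c)–(e): forbidden (ΔS, ΔL, ΔJ).
(c)–(f): forbidden (ΔS, ΔL).
(d)–(e): forbidden (ΔS, ΔL).
(d)–(f): forbidden (ΔS, ΔL, ΔJ).
(e)–(f): forbidden (parity, ΔL, ΔJ).
Allowed pairs: 1 of 15.

1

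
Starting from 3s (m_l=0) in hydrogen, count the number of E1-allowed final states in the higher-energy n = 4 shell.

E1 requires Δl = ±1, so l_f ∈ {-1, 1}; with 0 ≤ l_f ≤ n_f−1 = 3, the allowed l_f values are {1}.
For l_f = 1: m_f ∈ {m_i−1, m_i, m_i+1} ∩ [−1, 1] = {-1, 0, 1} → 3 states.
Total: 3.

3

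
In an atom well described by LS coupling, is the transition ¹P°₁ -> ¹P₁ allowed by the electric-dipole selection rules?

allowed

ΔS = 0: S: 0 → 0 — ok.
ΔJ = 0, ±1 (not J=0↔0): J: 1 → 1, ΔJ = +0 — ok.
Parity must change: odd → even — ok.
ΔL = 0, ±1 (not L=0↔0): L: 1 → 1, ΔL = +0 — ok.
All four E1 rules are satisfied.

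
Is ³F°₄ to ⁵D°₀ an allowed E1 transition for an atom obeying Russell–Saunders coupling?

forbidden

Initial level: S=1, L=3, J=4, parity odd. Final level: S=2, L=2, J=0, parity odd.
Parity must change: odd → odd — violated.
ΔJ = 0, ±1 (not J=0↔0): J: 4 → 0, ΔJ = -4 — violated.
ΔS = 0: S: 1 → 2 — violated.
ΔL = 0, ±1 (not L=0↔0): L: 3 → 2, ΔL = -1 — satisfied.
Rule(s) violated: parity, ΔS, ΔJ.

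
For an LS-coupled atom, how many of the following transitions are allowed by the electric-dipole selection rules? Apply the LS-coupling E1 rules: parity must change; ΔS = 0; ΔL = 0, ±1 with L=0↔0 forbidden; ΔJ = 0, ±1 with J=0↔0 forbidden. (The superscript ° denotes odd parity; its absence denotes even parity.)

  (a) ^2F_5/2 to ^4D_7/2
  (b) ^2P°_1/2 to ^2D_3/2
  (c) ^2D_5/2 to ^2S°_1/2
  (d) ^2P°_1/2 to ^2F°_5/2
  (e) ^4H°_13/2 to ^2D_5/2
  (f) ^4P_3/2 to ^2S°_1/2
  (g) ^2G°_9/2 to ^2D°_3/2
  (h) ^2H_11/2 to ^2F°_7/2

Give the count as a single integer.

1

(a) forbidden (parity, ΔS fail)
(b) allowed
(c) forbidden (ΔL, ΔJ fail)
(d) forbidden (parity, ΔL, ΔJ fail)
(e) forbidden (ΔS, ΔL, ΔJ fail)
(f) forbidden (ΔS fails)
(g) forbidden (parity, ΔL, ΔJ fail)
(h) forbidden (ΔL, ΔJ fail)
Total allowed: 1 of 8.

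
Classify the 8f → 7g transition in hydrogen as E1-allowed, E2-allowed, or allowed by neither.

Δl = 4 − 3 = +1; l_i + l_f = 7.
E1 (Δl = ±1): satisfied.
E2 (Δl = 0,±2, l_i+l_f ≥ 2): not satisfied.

E1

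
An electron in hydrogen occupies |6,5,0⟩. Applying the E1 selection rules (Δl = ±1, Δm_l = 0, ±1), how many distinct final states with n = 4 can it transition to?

E1 requires l_f ∈ {4, 6}, but neither lies in [0, 3], so no final state is reachable.
Total: 0.

0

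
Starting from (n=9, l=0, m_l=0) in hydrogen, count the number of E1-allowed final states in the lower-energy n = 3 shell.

3

E1 requires Δl = ±1, so l_f ∈ {-1, 1}; with 0 ≤ l_f ≤ n_f−1 = 2, the allowed l_f values are {1}.
For l_f = 1: m_f ∈ {m_i−1, m_i, m_i+1} ∩ [−1, 1] = {-1, 0, 1} → 3 states.
Total: 3.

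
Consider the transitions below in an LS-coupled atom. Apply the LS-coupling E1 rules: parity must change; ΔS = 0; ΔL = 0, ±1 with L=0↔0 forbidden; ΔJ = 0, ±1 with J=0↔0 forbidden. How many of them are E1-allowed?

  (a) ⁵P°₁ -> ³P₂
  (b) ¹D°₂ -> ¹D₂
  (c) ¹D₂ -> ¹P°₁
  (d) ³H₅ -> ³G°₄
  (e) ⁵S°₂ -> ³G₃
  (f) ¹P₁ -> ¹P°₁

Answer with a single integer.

4

(a) forbidden (ΔS fails)
(b) allowed
(c) allowed
(d) allowed
(e) forbidden (ΔS, ΔL fail)
(f) allowed
Total allowed: 4 of 6.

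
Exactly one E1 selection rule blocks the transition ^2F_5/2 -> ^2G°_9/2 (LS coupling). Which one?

the ΔJ = 0, ±1 rule

Parity must change: even → odd — satisfied.
ΔS = 0: S: 1/2 → 1/2 — satisfied.
ΔL = 0, ±1 (not L=0↔0): L: 3 → 4, ΔL = +1 — satisfied.
ΔJ = 0, ±1 (not J=0↔0): J: 5/2 → 9/2, ΔJ = +2 — violated.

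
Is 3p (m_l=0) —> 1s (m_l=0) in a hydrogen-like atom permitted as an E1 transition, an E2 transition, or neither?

Δl = 0 − 1 = -1; l_i + l_f = 1.
Δm_l = +0.
E1 (Δl = ±1, |Δm_l| ≤ 1): satisfied.
E2 (Δl = 0,±2, l_i+l_f ≥ 2, |Δm_l| ≤ 2): not satisfied.

E1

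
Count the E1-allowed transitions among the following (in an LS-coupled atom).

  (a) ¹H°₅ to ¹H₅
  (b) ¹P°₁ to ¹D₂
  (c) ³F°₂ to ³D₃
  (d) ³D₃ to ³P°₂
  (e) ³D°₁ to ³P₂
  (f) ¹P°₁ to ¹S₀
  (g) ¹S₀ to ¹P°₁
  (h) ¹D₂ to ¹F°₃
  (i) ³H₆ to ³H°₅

9

(a) allowed
(b) allowed
(c) allowed
(d) allowed
(e) allowed
(f) allowed
(g) allowed
(h) allowed
(i) allowed
Total allowed: 9 of 9.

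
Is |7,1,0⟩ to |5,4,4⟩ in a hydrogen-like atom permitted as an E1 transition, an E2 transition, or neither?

Δl = 4 − 1 = +3; l_i + l_f = 5.
Δm_l = +4.
E1 (Δl = ±1, |Δm_l| ≤ 1): not satisfied.
E2 (Δl = 0,±2, l_i+l_f ≥ 2, |Δm_l| ≤ 2): not satisfied.

neither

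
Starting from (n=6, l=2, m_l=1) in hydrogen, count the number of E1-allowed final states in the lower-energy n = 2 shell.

E1 requires Δl = ±1, so l_f ∈ {1, 3}; with 0 ≤ l_f ≤ n_f−1 = 1, the allowed l_f values are {1}.
For l_f = 1: m_f ∈ {m_i−1, m_i, m_i+1} ∩ [−1, 1] = {0, 1} → 2 states.
Total: 2.

2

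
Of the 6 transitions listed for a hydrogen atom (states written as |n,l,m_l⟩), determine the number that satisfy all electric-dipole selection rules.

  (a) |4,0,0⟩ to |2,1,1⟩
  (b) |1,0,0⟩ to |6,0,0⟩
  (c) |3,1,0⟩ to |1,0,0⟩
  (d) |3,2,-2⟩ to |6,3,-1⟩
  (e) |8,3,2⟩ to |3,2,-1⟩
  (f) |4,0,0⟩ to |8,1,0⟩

4

(a) allowed
(b) forbidden — Δl = +0 (E1 requires Δl = ±1)
(c) allowed
(d) allowed
(e) forbidden — Δm_l = -3 (E1 requires Δm_l = 0, ±1)
(f) allowed
Total allowed: 4 of 6.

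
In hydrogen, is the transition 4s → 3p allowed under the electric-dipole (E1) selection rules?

Δl = 1 − 0 = +1; the E1 rule Δl = ±1 is ✓.
All E1 selection rules are satisfied.

allowed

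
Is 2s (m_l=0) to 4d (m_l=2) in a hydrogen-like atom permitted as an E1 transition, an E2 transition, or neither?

E2

Δl = 2 − 0 = +2; l_i + l_f = 2.
Δm_l = +2.
E1 (Δl = ±1, |Δm_l| ≤ 1): not satisfied.
E2 (Δl = 0,±2, l_i+l_f ≥ 2, |Δm_l| ≤ 2): satisfied.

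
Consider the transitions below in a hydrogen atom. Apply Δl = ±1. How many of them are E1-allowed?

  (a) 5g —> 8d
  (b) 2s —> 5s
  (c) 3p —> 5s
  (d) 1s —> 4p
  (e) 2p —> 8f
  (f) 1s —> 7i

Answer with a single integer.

(a) forbidden — Δl = -2 (E1 requires Δl = ±1)
(b) forbidden — Δl = +0 (E1 requires Δl = ±1)
(c) allowed
(d) allowed
(e) forbidden — Δl = +2 (E1 requires Δl = ±1)
(f) forbidden — Δl = +6 (E1 requires Δl = ±1)
Total allowed: 2 of 6.

2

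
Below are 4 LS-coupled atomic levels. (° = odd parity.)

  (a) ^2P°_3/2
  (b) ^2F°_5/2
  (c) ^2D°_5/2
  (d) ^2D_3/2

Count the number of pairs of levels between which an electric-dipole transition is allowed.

3

(a)–(b): forbidden (parity, ΔL).
(a)–(c): forbidden (parity).
(a)–(d): allowed.
(b)–(c): forbidden (parity).
(b)–(d): allowed.
(c)–(d): allowed.
Allowed pairs: 3 of 6.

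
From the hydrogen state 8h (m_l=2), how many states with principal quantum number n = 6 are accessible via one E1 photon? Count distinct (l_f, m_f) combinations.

E1 requires Δl = ±1, so l_f ∈ {4, 6}; with 0 ≤ l_f ≤ n_f−1 = 5, the allowed l_f values are {4}.
For l_f = 4: m_f ∈ {m_i−1, m_i, m_i+1} ∩ [−4, 4] = {1, 2, 3} → 3 states.
Total: 3.

3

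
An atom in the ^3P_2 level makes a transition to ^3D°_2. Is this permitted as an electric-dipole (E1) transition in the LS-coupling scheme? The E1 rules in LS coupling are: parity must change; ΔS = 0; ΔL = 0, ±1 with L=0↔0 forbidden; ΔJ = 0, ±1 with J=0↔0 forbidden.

ΔJ = 0, ±1 (not J=0↔0): J: 2 → 2, ΔJ = +0 — satisfied.
Parity must change: even → odd — satisfied.
ΔS = 0: S: 1 → 1 — satisfied.
ΔL = 0, ±1 (not L=0↔0): L: 1 → 2, ΔL = +1 — satisfied.
All four E1 rules are satisfied.

allowed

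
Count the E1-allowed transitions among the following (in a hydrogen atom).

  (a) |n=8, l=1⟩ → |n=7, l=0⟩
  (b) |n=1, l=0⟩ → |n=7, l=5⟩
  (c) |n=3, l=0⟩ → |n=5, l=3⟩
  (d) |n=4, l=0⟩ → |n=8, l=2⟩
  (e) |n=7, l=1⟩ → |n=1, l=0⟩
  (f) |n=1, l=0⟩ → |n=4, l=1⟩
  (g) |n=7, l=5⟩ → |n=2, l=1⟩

(a) allowed
(b) forbidden — Δl = +5 (E1 requires Δl = ±1)
(c) forbidden — Δl = +3 (E1 requires Δl = ±1)
(d) forbidden — Δl = +2 (E1 requires Δl = ±1)
(e) allowed
(f) allowed
(g) forbidden — Δl = -4 (E1 requires Δl = ±1)
Total allowed: 3 of 7.

3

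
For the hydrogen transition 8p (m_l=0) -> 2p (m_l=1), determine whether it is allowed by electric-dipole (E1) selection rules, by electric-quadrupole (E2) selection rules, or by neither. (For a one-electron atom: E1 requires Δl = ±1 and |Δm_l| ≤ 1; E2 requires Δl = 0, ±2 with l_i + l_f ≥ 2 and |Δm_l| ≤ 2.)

E2

Δl = 1 − 1 = +0; l_i + l_f = 2.
Δm_l = +1.
E1 (Δl = ±1, |Δm_l| ≤ 1): not satisfied.
E2 (Δl = 0,±2, l_i+l_f ≥ 2, |Δm_l| ≤ 2): satisfied.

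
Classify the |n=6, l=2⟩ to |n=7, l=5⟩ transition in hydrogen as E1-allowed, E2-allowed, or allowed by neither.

Δl = 5 − 2 = +3; l_i + l_f = 7.
E1 (Δl = ±1): not satisfied.
E2 (Δl = 0,±2, l_i+l_f ≥ 2): not satisfied.

neither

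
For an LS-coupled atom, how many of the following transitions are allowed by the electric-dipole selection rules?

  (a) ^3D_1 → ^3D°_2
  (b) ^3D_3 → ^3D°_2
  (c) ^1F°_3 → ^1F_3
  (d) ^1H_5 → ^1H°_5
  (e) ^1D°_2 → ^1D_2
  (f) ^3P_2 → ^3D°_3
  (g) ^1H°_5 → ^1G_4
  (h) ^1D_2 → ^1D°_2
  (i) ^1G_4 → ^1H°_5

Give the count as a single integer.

(a) allowed
(b) allowed
(c) allowed
(d) allowed
(e) allowed
(f) allowed
(g) allowed
(h) allowed
(i) allowed
Total allowed: 9 of 9.

9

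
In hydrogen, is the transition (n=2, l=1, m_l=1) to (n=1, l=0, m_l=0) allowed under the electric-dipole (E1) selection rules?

Initial l = 1, final l = 0, so Δl = -1. E1 requires Δl = ±1: satisfied.
m_l: 1 → 0 (Δm_l = -1). |Δm_l| ≤ 1 satisfied.
All E1 selection rules are satisfied.

allowed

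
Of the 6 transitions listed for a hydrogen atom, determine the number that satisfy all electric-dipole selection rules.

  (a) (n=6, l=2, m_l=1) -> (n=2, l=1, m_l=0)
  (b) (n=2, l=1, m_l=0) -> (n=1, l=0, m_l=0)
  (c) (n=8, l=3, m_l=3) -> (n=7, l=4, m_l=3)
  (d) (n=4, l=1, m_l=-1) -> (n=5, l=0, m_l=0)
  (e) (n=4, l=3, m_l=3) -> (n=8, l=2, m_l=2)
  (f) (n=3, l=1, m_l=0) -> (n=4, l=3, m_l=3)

(a) allowed
(b) allowed
(c) allowed
(d) allowed
(e) allowed
(f) forbidden — Δl = +2 (E1 requires Δl = ±1); Δm_l = +3 (E1 requires Δm_l = 0, ±1)
Total allowed: 5 of 6.

5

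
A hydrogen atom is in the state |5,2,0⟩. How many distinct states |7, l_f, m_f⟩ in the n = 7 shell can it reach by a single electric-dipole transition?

6

E1 requires Δl = ±1, so l_f ∈ {1, 3}; with 0 ≤ l_f ≤ n_f−1 = 6, the allowed l_f values are {1, 3}.
For l_f = 1: m_f ∈ {m_i−1, m_i, m_i+1} ∩ [−1, 1] = {-1, 0, 1} → 3 states.
For l_f = 3: m_f ∈ {m_i−1, m_i, m_i+1} ∩ [−3, 3] = {-1, 0, 1} → 3 states.
Total: 6.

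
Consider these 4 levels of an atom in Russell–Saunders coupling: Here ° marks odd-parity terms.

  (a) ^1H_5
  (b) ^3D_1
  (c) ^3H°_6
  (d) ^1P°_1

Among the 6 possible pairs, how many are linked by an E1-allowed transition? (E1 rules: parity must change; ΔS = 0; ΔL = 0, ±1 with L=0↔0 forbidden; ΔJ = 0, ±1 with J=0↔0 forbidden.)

0

(a)–(b): forbidden (parity, ΔS, ΔL, ΔJ).
(a)–(c): forbidden (ΔS).
(a)–(d): forbidden (ΔL, ΔJ).
(b)–(c): forbidden (ΔL, ΔJ).
(b)–(d): forbidden (ΔS).
(c)–(d): forbidden (parity, ΔS, ΔL, ΔJ).
Allowed pairs: 0 of 6.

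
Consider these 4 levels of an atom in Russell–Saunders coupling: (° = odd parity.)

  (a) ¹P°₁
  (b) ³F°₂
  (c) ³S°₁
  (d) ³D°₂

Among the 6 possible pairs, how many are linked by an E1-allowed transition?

(a)–(b): forbidden (parity, ΔS, ΔL).
(a)–(c): forbidden (parity, ΔS).
(a)–(d): forbidden (parity, ΔS).
(b)–(c): forbidden (parity, ΔL).
(b)–(d): forbidden (parity).
(c)–(d): forbidden (parity, ΔL).
Allowed pairs: 0 of 6.

0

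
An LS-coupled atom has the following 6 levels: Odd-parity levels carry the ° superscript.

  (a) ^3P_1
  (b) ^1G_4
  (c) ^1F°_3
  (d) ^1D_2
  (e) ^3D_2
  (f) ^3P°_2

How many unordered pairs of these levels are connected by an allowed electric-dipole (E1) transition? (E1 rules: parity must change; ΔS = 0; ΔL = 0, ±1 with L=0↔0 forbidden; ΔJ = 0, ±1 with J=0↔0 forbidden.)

(a)–(b): forbidden (parity, ΔS, ΔL, ΔJ).
(a)–(c): forbidden (ΔS, ΔL, ΔJ).
(a)–(d): forbidden (parity, ΔS).
(a)–(e): forbidden (parity).
(a)–(f): allowed.
(b)–(c): allowed.
(b)–(d): forbidden (parity, ΔL, ΔJ).
(b)–(e): forbidden (parity, ΔS, ΔL, ΔJ).
(b)–(f): forbidden (ΔS, ΔL, ΔJ).
(c)–(d): allowed.
(c)–(e): forbidden (ΔS).
(c)–(f): forbidden (parity, ΔS, ΔL).
(d)–(e): forbidden (parity, ΔS).
(d)–(f): forbidden (ΔS).
(e)–(f): allowed.
Allowed pairs: 4 of 15.

4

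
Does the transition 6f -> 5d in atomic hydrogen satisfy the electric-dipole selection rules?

Δl = 2 − 3 = -1; the E1 rule Δl = ±1 is ✓.
All E1 selection rules are satisfied.

allowed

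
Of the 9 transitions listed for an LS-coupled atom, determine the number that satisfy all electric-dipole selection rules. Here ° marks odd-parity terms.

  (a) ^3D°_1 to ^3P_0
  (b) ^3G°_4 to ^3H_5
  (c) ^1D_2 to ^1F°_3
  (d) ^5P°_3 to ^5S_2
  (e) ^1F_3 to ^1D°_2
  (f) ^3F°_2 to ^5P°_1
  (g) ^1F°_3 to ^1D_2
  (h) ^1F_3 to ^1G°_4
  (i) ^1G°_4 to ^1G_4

(a) allowed
(b) allowed
(c) allowed
(d) allowed
(e) allowed
(f) forbidden (parity, ΔS, ΔL fail)
(g) allowed
(h) allowed
(i) allowed
Total allowed: 8 of 9.

8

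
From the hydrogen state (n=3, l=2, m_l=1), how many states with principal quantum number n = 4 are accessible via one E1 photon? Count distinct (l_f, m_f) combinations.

5

E1 requires Δl = ±1, so l_f ∈ {1, 3}; with 0 ≤ l_f ≤ n_f−1 = 3, the allowed l_f values are {1, 3}.
For l_f = 1: m_f ∈ {m_i−1, m_i, m_i+1} ∩ [−1, 1] = {0, 1} → 2 states.
For l_f = 3: m_f ∈ {m_i−1, m_i, m_i+1} ∩ [−3, 3] = {0, 1, 2} → 3 states.
Total: 5.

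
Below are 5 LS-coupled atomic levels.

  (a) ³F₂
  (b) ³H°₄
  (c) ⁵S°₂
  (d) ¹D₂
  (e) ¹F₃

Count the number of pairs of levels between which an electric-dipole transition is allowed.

(a)–(b): forbidden (ΔL, ΔJ).
(a)–(c): forbidden (ΔS, ΔL).
(a)–(d): forbidden (parity, ΔS).
(a)–(e): forbidden (parity, ΔS).
(b)–(c): forbidden (parity, ΔS, ΔL, ΔJ).
(b)–(d): forbidden (ΔS, ΔL, ΔJ).
(b)–(e): forbidden (ΔS, ΔL).
(c)–(d): forbidden (ΔS, ΔL).
(c)–(e): forbidden (ΔS, ΔL).
(d)–(e): forbidden (parity).
Allowed pairs: 0 of 10.

0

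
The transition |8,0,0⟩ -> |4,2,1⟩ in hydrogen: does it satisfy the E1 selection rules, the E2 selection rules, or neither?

Δl = 2 − 0 = +2; l_i + l_f = 2.
Δm_l = +1.
E1 (Δl = ±1, |Δm_l| ≤ 1): not satisfied.
E2 (Δl = 0,±2, l_i+l_f ≥ 2, |Δm_l| ≤ 2): satisfied.

E2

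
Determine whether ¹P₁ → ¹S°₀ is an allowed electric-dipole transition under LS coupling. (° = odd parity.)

allowed

Initial level: S=0, L=1, J=1, parity even. Final level: S=0, L=0, J=0, parity odd.
Parity must change: even → odd — satisfied.
ΔS = 0: S: 0 → 0 — satisfied.
ΔL = 0, ±1 (not L=0↔0): L: 1 → 0, ΔL = -1 — satisfied.
ΔJ = 0, ±1 (not J=0↔0): J: 1 → 0, ΔJ = -1 — satisfied.
All four E1 rules are satisfied.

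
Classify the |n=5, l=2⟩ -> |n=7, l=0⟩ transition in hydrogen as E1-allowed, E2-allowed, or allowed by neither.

Δl = 0 − 2 = -2; l_i + l_f = 2.
E1 (Δl = ±1): not satisfied.
E2 (Δl = 0,±2, l_i+l_f ≥ 2): satisfied.

E2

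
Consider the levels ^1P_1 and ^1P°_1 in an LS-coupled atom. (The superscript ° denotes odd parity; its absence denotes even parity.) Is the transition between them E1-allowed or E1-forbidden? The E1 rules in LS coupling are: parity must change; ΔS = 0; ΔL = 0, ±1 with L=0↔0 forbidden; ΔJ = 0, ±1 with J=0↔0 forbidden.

allowed

ΔS = 0: S: 0 → 0 — ok.
ΔL = 0, ±1 (not L=0↔0): L: 1 → 1, ΔL = +0 — ok.
ΔJ = 0, ±1 (not J=0↔0): J: 1 → 1, ΔJ = +0 — ok.
Parity must change: even → odd — ok.
All four E1 rules are satisfied.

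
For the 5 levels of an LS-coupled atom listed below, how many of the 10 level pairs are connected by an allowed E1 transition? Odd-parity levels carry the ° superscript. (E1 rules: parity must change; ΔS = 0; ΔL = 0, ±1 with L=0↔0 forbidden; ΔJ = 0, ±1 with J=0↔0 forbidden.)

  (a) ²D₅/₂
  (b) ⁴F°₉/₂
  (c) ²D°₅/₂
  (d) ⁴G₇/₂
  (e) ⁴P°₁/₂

(a)–(b): forbidden (ΔS, ΔJ).
(a)–(c): allowed.
(a)–(d): forbidden (parity, ΔS, ΔL).
(a)–(e): forbidden (ΔS, ΔJ).
(b)–(c): forbidden (parity, ΔS, ΔJ).
(b)–(d): allowed.
(b)–(e): forbidden (parity, ΔL, ΔJ).
(c)–(d): forbidden (ΔS, ΔL).
(c)–(e): forbidden (parity, ΔS, ΔJ).
(d)–(e): forbidden (ΔL, ΔJ).
Allowed pairs: 2 of 10.

2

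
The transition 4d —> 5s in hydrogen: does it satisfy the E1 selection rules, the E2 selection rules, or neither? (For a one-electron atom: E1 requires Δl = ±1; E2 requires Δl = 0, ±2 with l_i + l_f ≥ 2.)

E2

Δl = 0 − 2 = -2; l_i + l_f = 2.
E1 (Δl = ±1): not satisfied.
E2 (Δl = 0,±2, l_i+l_f ≥ 2): satisfied.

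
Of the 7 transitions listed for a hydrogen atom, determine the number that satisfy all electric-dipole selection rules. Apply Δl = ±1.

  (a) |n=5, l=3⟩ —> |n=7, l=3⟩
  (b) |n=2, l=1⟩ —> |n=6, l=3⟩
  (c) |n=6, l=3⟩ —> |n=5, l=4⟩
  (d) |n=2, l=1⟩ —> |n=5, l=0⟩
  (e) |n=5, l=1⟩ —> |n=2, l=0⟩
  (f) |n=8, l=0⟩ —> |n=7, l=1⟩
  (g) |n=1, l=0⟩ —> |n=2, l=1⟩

5

(a) forbidden — Δl = +0 (E1 requires Δl = ±1)
(b) forbidden — Δl = +2 (E1 requires Δl = ±1)
(c) allowed
(d) allowed
(e) allowed
(f) allowed
(g) allowed
Total allowed: 5 of 7.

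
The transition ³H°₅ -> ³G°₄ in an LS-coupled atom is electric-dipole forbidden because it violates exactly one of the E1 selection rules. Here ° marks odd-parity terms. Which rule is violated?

parity

ΔJ = 0, ±1 (not J=0↔0): J: 5 → 4, ΔJ = -1 — ✓.
ΔS = 0: S: 1 → 1 — ✓.
ΔL = 0, ±1 (not L=0↔0): L: 5 → 4, ΔL = -1 — ✓.
Parity must change: odd → odd — ✗.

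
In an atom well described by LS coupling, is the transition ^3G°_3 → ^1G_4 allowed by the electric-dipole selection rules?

forbidden

Parity must change: odd → even — ok.
ΔS = 0: S: 1 → 0 — fails.
ΔL = 0, ±1 (not L=0↔0): L: 4 → 4, ΔL = +0 — ok.
ΔJ = 0, ±1 (not J=0↔0): J: 3 → 4, ΔJ = +1 — ok.
Rule(s) violated: ΔS.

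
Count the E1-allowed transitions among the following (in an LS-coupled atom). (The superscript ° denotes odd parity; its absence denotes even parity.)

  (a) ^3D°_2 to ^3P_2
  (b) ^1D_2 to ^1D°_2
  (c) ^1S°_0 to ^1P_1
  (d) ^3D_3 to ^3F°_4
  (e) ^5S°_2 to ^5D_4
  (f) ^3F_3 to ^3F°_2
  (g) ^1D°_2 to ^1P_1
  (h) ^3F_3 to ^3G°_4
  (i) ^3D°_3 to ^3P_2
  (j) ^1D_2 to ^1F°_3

(a) allowed
(b) allowed
(c) allowed
(d) allowed
(e) forbidden (ΔL, ΔJ fail)
(f) allowed
(g) allowed
(h) allowed
(i) allowed
(j) allowed
Total allowed: 9 of 10.

9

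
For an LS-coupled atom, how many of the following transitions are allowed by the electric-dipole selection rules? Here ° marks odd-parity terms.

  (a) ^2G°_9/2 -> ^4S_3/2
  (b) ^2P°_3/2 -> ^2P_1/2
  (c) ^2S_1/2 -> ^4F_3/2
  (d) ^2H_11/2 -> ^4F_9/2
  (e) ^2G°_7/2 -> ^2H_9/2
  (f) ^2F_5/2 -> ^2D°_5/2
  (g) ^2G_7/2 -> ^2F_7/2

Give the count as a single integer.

(a) forbidden (ΔS, ΔL, ΔJ fail)
(b) allowed
(c) forbidden (parity, ΔS, ΔL fail)
(d) forbidden (parity, ΔS, ΔL fail)
(e) allowed
(f) allowed
(g) forbidden (parity fails)
Total allowed: 3 of 7.

3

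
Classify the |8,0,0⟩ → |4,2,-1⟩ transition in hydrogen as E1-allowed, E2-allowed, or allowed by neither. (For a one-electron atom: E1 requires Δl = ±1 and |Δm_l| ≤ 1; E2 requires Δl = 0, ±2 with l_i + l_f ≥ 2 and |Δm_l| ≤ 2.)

E2

Δl = 2 − 0 = +2; l_i + l_f = 2.
Δm_l = -1.
E1 (Δl = ±1, |Δm_l| ≤ 1): not satisfied.
E2 (Δl = 0,±2, l_i+l_f ≥ 2, |Δm_l| ≤ 2): satisfied.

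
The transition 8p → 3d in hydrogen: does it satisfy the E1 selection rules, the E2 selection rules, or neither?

Δl = 2 − 1 = +1; l_i + l_f = 3.
E1 (Δl = ±1): satisfied.
E2 (Δl = 0,±2, l_i+l_f ≥ 2): not satisfied.

E1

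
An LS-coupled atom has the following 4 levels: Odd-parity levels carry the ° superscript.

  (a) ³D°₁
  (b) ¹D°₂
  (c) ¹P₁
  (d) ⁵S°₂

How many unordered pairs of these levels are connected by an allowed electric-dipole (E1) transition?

(a)–(b): forbidden (parity, ΔS).
(a)–(c): forbidden (ΔS).
(a)–(d): forbidden (parity, ΔS, ΔL).
(b)–(c): allowed.
(b)–(d): forbidden (parity, ΔS, ΔL).
(c)–(d): forbidden (ΔS).
Allowed pairs: 1 of 6.

1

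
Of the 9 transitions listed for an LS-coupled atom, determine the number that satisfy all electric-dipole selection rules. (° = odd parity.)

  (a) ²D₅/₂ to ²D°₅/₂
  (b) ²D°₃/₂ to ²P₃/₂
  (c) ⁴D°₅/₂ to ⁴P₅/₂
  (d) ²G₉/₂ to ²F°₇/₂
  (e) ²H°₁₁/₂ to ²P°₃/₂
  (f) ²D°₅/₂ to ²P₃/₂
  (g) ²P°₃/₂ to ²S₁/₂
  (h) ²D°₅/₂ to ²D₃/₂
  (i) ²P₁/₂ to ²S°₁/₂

(a) allowed
(b) allowed
(c) allowed
(d) allowed
(e) forbidden (parity, ΔL, ΔJ fail)
(f) allowed
(g) allowed
(h) allowed
(i) allowed
Total allowed: 8 of 9.

8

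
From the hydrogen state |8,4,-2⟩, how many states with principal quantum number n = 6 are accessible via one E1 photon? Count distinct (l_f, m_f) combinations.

E1 requires Δl = ±1, so l_f ∈ {3, 5}; with 0 ≤ l_f ≤ n_f−1 = 5, the allowed l_f values are {3, 5}.
For l_f = 3: m_f ∈ {m_i−1, m_i, m_i+1} ∩ [−3, 3] = {-3, -2, -1} → 3 states.
For l_f = 5: m_f ∈ {m_i−1, m_i, m_i+1} ∩ [−5, 5] = {-3, -2, -1} → 3 states.
Total: 6.

6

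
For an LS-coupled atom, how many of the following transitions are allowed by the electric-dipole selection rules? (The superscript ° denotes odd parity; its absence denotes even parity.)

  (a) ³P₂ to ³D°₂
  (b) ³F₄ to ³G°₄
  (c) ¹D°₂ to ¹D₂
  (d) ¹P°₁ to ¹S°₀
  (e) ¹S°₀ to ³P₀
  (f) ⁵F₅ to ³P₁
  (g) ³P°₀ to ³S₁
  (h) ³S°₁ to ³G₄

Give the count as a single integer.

(a) allowed
(b) allowed
(c) allowed
(d) forbidden (parity fails)
(e) forbidden (ΔS, ΔJ fail)
(f) forbidden (parity, ΔS, ΔL, ΔJ fail)
(g) allowed
(h) forbidden (ΔL, ΔJ fail)
Total allowed: 4 of 8.

4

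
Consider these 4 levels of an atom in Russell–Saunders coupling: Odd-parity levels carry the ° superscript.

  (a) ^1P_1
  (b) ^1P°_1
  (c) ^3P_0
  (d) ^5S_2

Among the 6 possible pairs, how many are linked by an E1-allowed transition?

1

(a)–(b): allowed.
(a)–(c): forbidden (parity, ΔS).
(a)–(d): forbidden (parity, ΔS).
(b)–(c): forbidden (ΔS).
(b)–(d): forbidden (ΔS).
(c)–(d): forbidden (parity, ΔS, ΔJ).
Allowed pairs: 1 of 6.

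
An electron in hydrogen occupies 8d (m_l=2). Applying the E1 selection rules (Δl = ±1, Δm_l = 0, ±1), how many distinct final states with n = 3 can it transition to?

1

E1 requires Δl = ±1, so l_f ∈ {1, 3}; with 0 ≤ l_f ≤ n_f−1 = 2, the allowed l_f values are {1}.
For l_f = 1: m_f ∈ {m_i−1, m_i, m_i+1} ∩ [−1, 1] = {1} → 1 state.
Total: 1.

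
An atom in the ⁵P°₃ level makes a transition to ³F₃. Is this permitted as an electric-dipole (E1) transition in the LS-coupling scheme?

forbidden

ΔS = 0: S: 2 → 1 — fails.
Parity must change: odd → even — ok.
ΔJ = 0, ±1 (not J=0↔0): J: 3 → 3, ΔJ = +0 — ok.
ΔL = 0, ±1 (not L=0↔0): L: 1 → 3, ΔL = +2 — fails.
Rule(s) violated: ΔS, ΔL.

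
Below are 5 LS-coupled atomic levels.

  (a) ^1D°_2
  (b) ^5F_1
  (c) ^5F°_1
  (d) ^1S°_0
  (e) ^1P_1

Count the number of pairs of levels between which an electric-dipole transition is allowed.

3

(a)–(b): forbidden (ΔS).
(a)–(c): forbidden (parity, ΔS).
(a)–(d): forbidden (parity, ΔL, ΔJ).
(a)–(e): allowed.
(b)–(c): allowed.
(b)–(d): forbidden (ΔS, ΔL).
(b)–(e): forbidden (parity, ΔS, ΔL).
(c)–(d): forbidden (parity, ΔS, ΔL).
(c)–(e): forbidden (ΔS, ΔL).
(d)–(e): allowed.
Allowed pairs: 3 of 10.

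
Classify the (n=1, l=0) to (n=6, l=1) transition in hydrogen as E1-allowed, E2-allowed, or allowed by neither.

E1

Δl = 1 − 0 = +1; l_i + l_f = 1.
E1 (Δl = ±1): satisfied.
E2 (Δl = 0,±2, l_i+l_f ≥ 2): not satisfied.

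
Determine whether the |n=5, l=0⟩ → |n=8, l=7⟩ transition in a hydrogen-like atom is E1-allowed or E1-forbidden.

Δl = 7 − 0 = +7; the E1 rule Δl = ±1 is fails.
The transition is electric-dipole forbidden.

forbidden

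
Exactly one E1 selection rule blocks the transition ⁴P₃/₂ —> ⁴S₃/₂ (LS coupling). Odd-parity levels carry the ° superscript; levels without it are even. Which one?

Initial level: S=3/2, L=1, J=3/2, parity even. Final level: S=3/2, L=0, J=3/2, parity even.
Parity must change: even → even — fails.
ΔS = 0: S: 3/2 → 3/2 — ok.
ΔL = 0, ±1 (not L=0↔0): L: 1 → 0, ΔL = -1 — ok.
ΔJ = 0, ±1 (not J=0↔0): J: 3/2 → 3/2, ΔJ = +0 — ok.

parity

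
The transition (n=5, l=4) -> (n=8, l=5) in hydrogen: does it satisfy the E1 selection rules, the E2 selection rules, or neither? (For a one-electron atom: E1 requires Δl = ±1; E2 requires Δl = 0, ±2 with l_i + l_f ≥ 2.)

Δl = 5 − 4 = +1; l_i + l_f = 9.
E1 (Δl = ±1): satisfied.
E2 (Δl = 0,±2, l_i+l_f ≥ 2): not satisfied.

E1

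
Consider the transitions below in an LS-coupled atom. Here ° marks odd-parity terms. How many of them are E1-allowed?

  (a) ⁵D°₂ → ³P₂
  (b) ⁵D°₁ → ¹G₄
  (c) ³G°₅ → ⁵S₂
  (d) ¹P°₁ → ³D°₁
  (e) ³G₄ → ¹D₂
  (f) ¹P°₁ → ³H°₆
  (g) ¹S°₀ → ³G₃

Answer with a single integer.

0

(a) forbidden (ΔS fails)
(b) forbidden (ΔS, ΔL, ΔJ fail)
(c) forbidden (ΔS, ΔL, ΔJ fail)
(d) forbidden (parity, ΔS fail)
(e) forbidden (parity, ΔS, ΔL, ΔJ fail)
(f) forbidden (parity, ΔS, ΔL, ΔJ fail)
(g) forbidden (ΔS, ΔL, ΔJ fail)
Total allowed: 0 of 7.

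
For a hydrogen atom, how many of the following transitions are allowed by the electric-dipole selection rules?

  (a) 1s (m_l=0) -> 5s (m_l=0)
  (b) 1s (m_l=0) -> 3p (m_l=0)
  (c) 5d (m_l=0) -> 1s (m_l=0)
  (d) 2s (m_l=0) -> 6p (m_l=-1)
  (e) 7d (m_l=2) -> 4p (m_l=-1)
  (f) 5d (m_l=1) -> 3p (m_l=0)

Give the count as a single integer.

(a) forbidden — Δl = +0 (E1 requires Δl = ±1)
(b) allowed
(c) forbidden — Δl = -2 (E1 requires Δl = ±1)
(d) allowed
(e) forbidden — Δm_l = -3 (E1 requires Δm_l = 0, ±1)
(f) allowed
Total allowed: 3 of 6.

3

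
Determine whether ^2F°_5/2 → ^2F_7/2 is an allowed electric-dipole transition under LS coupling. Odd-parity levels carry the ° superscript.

allowed

Initial level: S=1/2, L=3, J=5/2, parity odd. Final level: S=1/2, L=3, J=7/2, parity even.
Parity must change: odd → even — ok.
ΔS = 0: S: 1/2 → 1/2 — ok.
ΔL = 0, ±1 (not L=0↔0): L: 3 → 3, ΔL = +0 — ok.
ΔJ = 0, ±1 (not J=0↔0): J: 5/2 → 7/2, ΔJ = +1 — ok.
All four E1 rules are satisfied.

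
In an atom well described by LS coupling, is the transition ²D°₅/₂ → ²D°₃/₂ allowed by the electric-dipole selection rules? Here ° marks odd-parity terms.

Reading off the term symbols: S 1/2→1/2, L 2→2, J 5/2→3/2, parity odd→odd.
Parity must change: odd → odd — fails.
ΔS = 0: S: 1/2 → 1/2 — ok.
ΔL = 0, ±1 (not L=0↔0): L: 2 → 2, ΔL = +0 — ok.
ΔJ = 0, ±1 (not J=0↔0): J: 5/2 → 3/2, ΔJ = -1 — ok.
Rule(s) violated: parity.

forbidden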